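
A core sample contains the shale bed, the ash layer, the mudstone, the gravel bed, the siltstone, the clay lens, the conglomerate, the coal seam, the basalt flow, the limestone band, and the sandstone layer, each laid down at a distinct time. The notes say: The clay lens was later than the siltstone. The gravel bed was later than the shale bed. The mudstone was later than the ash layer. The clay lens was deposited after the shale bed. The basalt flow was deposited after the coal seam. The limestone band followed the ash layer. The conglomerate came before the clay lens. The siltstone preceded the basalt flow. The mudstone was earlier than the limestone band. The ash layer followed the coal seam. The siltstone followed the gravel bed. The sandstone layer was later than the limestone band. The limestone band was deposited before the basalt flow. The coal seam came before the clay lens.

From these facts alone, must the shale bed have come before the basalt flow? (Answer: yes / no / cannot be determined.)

yes

Chain the constraints: the shale bed → the gravel bed → the siltstone → the basalt flow. Each link is directly stated, so the shale bed comes before the basalt flow.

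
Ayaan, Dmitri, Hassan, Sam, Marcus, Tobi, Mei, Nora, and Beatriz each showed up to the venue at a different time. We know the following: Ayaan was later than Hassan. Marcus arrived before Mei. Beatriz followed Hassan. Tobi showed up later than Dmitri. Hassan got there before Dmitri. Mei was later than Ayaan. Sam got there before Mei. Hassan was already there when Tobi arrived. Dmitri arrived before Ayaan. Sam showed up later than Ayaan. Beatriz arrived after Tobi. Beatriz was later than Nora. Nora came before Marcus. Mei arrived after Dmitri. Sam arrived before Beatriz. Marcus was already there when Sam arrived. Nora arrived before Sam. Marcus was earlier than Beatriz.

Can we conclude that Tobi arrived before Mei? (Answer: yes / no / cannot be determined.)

No chain of stated constraints runs from Tobi to Mei, and none runs from Mei to Tobi either.
So the relative order of Tobi and Mei is not fixed by the given facts.

cannot be determined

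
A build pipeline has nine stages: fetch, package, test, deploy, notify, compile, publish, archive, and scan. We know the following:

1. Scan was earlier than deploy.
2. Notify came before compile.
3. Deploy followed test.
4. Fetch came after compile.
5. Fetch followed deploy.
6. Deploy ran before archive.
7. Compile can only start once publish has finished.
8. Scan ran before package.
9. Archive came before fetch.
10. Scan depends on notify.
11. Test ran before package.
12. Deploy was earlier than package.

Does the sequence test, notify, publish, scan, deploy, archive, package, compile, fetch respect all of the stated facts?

yes

Check each stated constraint against the proposed order — e.g. test is ahead of package; notify is ahead of compile. Every pair is in the required order; nothing is violated.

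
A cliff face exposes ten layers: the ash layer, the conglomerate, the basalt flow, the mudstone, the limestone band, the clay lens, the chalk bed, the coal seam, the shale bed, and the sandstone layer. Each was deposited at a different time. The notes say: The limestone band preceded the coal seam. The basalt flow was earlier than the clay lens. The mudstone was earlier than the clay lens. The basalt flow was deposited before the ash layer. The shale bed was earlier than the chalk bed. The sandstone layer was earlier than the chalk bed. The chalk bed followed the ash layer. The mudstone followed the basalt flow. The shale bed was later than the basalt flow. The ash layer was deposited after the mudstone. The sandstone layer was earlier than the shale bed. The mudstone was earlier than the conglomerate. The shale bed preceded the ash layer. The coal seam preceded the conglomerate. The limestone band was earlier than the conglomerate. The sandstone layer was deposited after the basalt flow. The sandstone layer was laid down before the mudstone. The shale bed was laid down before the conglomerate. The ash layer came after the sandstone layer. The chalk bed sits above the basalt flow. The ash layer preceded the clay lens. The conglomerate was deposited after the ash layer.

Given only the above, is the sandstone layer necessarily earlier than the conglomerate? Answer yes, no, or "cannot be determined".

yes

Chain the constraints: the sandstone layer → the shale bed → the conglomerate. Each link is directly stated, so the sandstone layer comes before the conglomerate.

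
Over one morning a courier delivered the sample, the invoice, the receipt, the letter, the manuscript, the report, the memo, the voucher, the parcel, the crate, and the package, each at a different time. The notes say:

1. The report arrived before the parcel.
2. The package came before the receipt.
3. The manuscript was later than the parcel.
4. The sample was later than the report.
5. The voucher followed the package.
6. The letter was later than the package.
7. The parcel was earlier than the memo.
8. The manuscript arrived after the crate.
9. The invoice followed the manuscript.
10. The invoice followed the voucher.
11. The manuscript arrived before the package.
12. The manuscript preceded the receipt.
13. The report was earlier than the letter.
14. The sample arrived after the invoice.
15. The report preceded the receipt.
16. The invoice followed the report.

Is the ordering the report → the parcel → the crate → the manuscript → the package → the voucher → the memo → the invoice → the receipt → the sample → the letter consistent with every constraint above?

yes

Check each stated constraint against the proposed order — e.g. the report is ahead of the sample; the report is ahead of the letter. Every pair is in the required order; nothing is violated.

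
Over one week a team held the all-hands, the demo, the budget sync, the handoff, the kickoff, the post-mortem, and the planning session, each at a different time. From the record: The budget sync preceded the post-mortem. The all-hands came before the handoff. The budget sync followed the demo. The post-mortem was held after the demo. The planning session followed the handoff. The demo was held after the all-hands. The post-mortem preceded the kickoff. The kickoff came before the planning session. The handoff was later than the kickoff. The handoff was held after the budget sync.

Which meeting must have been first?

The all-hands has a chain of constraints placing it before every other meeting, so the all-hands must be first.

the all-hands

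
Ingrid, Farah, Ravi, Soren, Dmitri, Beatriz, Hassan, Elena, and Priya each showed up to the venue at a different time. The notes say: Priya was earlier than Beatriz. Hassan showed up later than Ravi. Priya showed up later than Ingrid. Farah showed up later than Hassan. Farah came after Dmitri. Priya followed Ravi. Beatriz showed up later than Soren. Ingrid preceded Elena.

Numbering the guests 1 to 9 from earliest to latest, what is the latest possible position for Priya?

8

Priya must come before Beatriz — 1 guest forced after them.
Everything else can be placed before Priya in some valid order, so Priya can sit as late as position 9 − 1 = 8.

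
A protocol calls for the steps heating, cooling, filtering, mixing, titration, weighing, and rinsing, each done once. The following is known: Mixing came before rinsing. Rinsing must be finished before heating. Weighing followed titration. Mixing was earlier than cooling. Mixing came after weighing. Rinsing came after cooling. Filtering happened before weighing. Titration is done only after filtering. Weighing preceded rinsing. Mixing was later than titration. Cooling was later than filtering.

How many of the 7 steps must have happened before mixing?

Directly stated before mixing: titration and weighing.
Filtering reaches mixing via filtering → titration → mixing.
No chain forces cooling (or any of the others) ahead of mixing.
That's filtering, titration, and weighing — 3 in all.

3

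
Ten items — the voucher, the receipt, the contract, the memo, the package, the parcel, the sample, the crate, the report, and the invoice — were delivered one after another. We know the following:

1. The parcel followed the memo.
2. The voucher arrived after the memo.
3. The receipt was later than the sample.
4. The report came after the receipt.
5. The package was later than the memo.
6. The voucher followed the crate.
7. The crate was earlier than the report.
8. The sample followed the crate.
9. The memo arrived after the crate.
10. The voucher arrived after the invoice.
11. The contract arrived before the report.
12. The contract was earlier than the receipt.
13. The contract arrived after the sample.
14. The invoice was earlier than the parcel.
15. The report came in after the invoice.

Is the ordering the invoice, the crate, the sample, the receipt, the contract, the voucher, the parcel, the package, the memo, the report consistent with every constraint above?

no

The constraints require the memo before the parcel, but in the proposed sequence the parcel appears ahead of the memo. That one violation is enough.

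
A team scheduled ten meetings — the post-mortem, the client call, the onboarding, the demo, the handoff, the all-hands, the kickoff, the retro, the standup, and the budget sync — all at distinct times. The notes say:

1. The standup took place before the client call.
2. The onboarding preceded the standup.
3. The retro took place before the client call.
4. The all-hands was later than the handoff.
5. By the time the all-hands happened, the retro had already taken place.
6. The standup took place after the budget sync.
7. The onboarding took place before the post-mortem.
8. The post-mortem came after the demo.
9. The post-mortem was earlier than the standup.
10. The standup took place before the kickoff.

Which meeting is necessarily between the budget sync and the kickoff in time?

the standup

Tracing the constraints gives the budget sync → the standup → the kickoff, so the standup sits after the budget sync and before the kickoff.
No other meeting is forced both after the budget sync and before the kickoff.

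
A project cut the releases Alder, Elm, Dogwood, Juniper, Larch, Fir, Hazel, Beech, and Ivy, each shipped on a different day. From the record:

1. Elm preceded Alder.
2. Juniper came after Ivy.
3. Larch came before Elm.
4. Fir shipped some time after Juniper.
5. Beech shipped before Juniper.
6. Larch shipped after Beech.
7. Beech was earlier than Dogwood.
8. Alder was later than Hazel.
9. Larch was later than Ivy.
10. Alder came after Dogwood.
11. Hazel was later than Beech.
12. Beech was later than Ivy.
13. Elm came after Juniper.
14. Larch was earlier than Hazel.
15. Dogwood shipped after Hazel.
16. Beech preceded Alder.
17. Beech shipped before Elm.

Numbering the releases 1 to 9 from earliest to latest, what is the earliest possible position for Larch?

Beech and Ivy must both come before Larch — 2 forced predecessors.
Nothing else is forced ahead of Larch, so its earliest slot is position 2 + 1 = 3.

3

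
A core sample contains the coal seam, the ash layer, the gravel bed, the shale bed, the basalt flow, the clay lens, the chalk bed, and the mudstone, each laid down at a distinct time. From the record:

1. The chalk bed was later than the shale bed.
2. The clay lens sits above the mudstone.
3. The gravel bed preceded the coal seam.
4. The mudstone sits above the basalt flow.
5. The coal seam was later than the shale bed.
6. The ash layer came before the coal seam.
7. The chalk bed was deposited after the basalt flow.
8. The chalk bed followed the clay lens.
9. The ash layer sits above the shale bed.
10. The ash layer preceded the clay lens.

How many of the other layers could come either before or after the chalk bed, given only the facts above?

2

Forced before the chalk bed: the ash layer, the basalt flow, the clay lens, the mudstone, and the shale bed.
That leaves the coal seam and the gravel bed with no forced order relative to the chalk bed — 2.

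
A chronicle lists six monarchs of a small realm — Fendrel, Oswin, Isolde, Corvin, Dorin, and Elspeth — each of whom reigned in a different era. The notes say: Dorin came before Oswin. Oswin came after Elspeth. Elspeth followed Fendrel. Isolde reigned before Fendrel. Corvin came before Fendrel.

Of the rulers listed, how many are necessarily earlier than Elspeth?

3

Directly stated before Elspeth: Fendrel.
Corvin reaches Elspeth via Corvin → Fendrel → Elspeth.
Isolde reaches Elspeth via Isolde → Fendrel → Elspeth.
No chain forces Oswin (or any of the others) ahead of Elspeth.
That's Corvin, Fendrel, and Isolde — 3 in all.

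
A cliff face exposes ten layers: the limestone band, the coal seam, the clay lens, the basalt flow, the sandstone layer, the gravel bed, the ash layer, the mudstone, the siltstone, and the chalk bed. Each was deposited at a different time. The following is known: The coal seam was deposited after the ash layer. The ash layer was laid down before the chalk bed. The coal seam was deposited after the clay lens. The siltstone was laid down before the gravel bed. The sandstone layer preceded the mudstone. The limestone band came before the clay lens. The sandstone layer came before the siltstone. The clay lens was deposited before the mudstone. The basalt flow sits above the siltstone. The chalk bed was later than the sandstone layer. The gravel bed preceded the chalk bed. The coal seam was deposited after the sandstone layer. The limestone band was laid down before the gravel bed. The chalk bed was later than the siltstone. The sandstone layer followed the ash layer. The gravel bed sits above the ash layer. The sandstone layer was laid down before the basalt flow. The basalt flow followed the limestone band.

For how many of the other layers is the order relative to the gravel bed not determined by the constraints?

4

Forced before the gravel bed: the ash layer, the limestone band, the sandstone layer, and the siltstone; forced after the gravel bed: the chalk bed.
That leaves the basalt flow, the clay lens, the coal seam, and the mudstone with no forced order relative to the gravel bed — 4.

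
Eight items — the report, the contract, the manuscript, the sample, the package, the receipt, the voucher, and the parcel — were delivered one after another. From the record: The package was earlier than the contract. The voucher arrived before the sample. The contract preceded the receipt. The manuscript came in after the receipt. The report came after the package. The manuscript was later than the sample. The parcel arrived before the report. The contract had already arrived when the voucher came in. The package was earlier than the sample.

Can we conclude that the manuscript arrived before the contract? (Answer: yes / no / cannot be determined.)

no

Tracing the constraints gives the contract → the receipt → the manuscript, so the contract must come before the manuscript.
That means the manuscript cannot be before the contract.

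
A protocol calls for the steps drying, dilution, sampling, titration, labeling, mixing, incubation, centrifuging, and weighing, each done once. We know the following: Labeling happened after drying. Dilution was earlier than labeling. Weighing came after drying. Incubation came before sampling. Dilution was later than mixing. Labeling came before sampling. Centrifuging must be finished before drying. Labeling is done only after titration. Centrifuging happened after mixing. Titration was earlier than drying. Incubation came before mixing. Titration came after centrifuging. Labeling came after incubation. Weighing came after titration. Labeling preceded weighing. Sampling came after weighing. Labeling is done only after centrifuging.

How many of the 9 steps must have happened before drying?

Directly stated before drying: centrifuging and titration.
Incubation reaches drying via incubation → mixing → centrifuging → drying.
Mixing reaches drying via mixing → centrifuging → drying.
No chain forces weighing (or any of the others) ahead of drying.
That's centrifuging, incubation, mixing, and titration — 4 in all.

4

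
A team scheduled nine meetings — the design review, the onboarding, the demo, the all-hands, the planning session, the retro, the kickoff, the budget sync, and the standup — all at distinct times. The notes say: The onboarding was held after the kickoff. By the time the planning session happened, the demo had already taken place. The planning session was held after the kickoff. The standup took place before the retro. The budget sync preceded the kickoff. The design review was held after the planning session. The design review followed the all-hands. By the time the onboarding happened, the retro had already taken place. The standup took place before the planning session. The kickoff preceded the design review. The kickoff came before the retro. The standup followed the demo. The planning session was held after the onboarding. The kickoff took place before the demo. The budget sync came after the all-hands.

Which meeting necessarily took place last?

the design review

Every other meeting has a chain of constraints placing it before the design review, so the design review is last.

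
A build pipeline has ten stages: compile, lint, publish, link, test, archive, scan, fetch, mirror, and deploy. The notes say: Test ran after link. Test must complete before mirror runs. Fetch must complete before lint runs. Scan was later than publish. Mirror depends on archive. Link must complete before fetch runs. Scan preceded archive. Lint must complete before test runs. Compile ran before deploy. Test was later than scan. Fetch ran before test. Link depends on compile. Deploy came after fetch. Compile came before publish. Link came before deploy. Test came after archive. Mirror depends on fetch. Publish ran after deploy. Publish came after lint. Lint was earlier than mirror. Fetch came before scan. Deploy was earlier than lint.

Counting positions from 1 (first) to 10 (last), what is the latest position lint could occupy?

5

Lint must come before archive, mirror, publish, scan, and test — 5 stages forced after it.
Everything else can be placed before lint in some valid order, so lint can sit as late as position 10 − 5 = 5.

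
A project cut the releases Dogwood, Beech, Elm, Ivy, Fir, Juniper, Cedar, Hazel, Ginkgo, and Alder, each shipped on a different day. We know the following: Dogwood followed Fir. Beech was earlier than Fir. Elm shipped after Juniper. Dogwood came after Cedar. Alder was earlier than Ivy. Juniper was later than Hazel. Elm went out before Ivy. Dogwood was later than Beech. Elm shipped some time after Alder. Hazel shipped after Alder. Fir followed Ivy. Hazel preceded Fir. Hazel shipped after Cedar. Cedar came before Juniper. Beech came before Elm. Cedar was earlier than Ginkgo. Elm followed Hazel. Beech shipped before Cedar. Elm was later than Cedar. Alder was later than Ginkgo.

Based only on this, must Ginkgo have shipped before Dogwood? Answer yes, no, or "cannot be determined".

Chain the constraints: Ginkgo → Alder → Ivy → Fir → Dogwood. Each link is directly stated, so Ginkgo comes before Dogwood.

yes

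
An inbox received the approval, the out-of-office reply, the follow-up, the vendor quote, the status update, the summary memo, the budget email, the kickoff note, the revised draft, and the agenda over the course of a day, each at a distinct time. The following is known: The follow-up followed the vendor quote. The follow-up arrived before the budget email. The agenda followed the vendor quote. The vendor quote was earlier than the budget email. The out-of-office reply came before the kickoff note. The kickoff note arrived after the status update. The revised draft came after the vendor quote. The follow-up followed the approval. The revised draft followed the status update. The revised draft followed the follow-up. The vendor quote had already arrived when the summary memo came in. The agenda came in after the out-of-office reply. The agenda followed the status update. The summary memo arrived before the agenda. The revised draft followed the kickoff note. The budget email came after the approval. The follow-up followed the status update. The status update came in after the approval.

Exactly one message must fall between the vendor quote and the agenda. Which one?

Tracing the constraints gives the vendor quote → the summary memo → the agenda, so the summary memo sits after the vendor quote and before the agenda.
No other message is forced both after the vendor quote and before the agenda.

the summary memo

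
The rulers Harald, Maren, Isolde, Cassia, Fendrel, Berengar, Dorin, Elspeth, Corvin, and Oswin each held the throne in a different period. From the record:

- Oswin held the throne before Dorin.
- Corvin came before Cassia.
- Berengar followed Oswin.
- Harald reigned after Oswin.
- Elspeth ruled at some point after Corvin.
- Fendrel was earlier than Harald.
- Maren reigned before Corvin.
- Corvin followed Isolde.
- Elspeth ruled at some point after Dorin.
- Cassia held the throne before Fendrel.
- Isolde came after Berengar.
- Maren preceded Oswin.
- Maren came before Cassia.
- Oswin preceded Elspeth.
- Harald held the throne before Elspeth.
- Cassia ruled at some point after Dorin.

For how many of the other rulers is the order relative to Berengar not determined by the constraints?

Forced before Berengar: Maren and Oswin; forced after Berengar: Cassia, Corvin, Elspeth, Fendrel, Harald, and Isolde.
That leaves Dorin with no forced order relative to Berengar — 1.

1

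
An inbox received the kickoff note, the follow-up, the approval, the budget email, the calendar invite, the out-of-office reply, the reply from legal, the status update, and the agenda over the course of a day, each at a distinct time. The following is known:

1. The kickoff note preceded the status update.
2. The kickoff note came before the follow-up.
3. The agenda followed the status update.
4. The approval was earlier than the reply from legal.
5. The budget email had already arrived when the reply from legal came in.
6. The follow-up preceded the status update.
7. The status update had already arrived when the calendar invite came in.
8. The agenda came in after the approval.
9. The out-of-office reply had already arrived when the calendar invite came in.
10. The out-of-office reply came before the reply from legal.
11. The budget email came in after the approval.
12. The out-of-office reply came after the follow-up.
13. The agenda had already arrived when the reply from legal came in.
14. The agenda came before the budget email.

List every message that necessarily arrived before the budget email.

Directly stated before the budget email: the agenda and the approval.
The follow-up reaches the budget email via the follow-up → the status update → the agenda → the budget email.
The kickoff note reaches the budget email via the kickoff note → the status update → the agenda → the budget email.
The status update reaches the budget email via the status update → the agenda → the budget email.
No chain forces the out-of-office reply (or any of the others) ahead of the budget email.

the agenda, the approval, the follow-up, the kickoff note, the status update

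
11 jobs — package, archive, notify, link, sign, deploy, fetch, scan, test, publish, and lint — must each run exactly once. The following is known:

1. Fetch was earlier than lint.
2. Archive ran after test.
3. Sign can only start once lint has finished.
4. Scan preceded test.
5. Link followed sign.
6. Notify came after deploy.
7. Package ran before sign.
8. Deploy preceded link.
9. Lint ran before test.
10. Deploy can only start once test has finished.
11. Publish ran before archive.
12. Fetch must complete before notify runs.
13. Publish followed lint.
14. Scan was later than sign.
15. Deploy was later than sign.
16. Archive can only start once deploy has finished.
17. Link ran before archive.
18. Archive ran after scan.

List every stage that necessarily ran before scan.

Directly stated before scan: sign.
Fetch reaches scan via fetch → lint → sign → scan.
Lint reaches scan via lint → sign → scan.
Package reaches scan via package → sign → scan.
No chain forces archive (or any of the others) ahead of scan.

fetch, lint, package, sign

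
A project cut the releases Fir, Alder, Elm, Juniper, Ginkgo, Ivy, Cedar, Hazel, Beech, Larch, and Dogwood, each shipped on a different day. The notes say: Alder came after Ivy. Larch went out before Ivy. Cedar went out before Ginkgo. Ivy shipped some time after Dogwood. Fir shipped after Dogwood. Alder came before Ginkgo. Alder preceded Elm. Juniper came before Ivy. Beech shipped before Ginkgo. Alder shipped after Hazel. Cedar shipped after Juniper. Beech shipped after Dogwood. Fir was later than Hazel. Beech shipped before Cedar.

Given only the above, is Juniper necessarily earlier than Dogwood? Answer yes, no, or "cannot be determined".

No chain of stated constraints runs from Juniper to Dogwood, and none runs from Dogwood to Juniper either.
So the relative order of Juniper and Dogwood is not fixed by the given facts.

cannot be determined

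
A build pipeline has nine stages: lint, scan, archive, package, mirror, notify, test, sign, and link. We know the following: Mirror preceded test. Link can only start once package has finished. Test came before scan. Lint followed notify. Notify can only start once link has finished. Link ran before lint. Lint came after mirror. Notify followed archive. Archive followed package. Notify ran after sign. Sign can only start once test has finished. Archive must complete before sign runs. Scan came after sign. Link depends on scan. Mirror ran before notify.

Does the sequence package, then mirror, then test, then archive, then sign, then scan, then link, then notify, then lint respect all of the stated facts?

Check each stated constraint against the proposed order — e.g. package is ahead of link; mirror is ahead of lint. Every pair is in the required order; nothing is violated.

yes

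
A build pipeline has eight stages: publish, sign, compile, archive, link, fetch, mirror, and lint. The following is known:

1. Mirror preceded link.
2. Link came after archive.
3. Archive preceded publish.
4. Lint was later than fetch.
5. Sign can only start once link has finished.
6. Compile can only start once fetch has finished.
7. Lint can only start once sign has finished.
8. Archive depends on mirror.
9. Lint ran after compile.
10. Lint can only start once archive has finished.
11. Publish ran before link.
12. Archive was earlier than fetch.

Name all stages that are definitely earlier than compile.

Directly stated before compile: fetch.
Archive reaches compile via archive → fetch → compile.
Mirror reaches compile via mirror → archive → fetch → compile.
No chain forces lint (or any of the others) ahead of compile.

archive, fetch, mirror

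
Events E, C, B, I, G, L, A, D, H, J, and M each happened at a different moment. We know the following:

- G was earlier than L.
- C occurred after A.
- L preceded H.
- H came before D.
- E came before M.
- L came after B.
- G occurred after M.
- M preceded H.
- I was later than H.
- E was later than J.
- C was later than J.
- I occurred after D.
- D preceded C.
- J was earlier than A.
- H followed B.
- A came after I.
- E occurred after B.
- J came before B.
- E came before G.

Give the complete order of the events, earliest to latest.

J, B, E, M, G, L, H, D, I, A, C

The constraints fix every adjacent pair, so only one ordering works:
J → B → E → M → G → L → H → D → I → A → C.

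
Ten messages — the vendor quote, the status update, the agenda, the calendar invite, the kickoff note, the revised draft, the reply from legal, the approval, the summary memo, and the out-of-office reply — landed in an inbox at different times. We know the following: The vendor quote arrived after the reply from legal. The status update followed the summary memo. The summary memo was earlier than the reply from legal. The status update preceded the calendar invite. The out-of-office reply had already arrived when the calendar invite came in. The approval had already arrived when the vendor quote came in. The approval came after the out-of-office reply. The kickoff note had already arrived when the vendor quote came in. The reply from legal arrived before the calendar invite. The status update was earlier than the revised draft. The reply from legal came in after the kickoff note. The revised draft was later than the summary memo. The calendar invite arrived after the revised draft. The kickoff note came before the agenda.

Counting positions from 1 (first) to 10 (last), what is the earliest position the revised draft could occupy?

The status update and the summary memo must both come before the revised draft — 2 forced predecessors.
Nothing else is forced ahead of the revised draft, so its earliest slot is position 2 + 1 = 3.

3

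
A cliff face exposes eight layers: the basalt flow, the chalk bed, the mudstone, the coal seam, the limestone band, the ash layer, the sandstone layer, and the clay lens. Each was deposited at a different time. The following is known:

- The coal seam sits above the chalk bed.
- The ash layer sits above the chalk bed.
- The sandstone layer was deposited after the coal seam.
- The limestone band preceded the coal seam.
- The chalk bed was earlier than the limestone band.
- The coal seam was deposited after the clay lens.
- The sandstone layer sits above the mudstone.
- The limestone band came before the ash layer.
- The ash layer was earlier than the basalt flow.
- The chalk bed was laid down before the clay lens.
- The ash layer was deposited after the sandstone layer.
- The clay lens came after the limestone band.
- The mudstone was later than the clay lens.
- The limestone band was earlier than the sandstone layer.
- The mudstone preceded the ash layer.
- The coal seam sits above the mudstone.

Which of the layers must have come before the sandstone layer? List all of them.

Directly stated before the sandstone layer: the coal seam, the limestone band, and the mudstone.
The chalk bed reaches the sandstone layer via the chalk bed → the limestone band → the sandstone layer.
The clay lens reaches the sandstone layer via the clay lens → the mudstone → the sandstone layer.
No chain forces the basalt flow (or any of the others) ahead of the sandstone layer.

the chalk bed, the clay lens, the coal seam, the limestone band, the mudstone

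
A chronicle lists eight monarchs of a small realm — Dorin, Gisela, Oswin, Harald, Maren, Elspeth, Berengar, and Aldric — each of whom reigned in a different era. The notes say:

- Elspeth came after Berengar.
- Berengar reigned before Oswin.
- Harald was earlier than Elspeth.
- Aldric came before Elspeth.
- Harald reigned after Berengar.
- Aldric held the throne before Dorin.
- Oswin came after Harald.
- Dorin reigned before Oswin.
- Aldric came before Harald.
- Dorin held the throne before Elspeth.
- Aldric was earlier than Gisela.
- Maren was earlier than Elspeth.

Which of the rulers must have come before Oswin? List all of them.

Aldric, Berengar, Dorin, Harald

Directly stated before Oswin: Berengar, Dorin, and Harald.
Aldric reaches Oswin via Aldric → Harald → Oswin.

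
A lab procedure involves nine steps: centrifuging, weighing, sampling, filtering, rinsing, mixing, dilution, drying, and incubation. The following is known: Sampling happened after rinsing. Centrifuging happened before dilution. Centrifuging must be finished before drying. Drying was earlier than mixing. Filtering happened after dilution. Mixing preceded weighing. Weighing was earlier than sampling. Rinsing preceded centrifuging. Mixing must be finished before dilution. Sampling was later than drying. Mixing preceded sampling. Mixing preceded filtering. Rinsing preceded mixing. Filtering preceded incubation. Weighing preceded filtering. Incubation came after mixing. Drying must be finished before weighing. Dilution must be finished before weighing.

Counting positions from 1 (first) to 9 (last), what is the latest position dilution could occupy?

5

Dilution must come before filtering, incubation, sampling, and weighing — 4 steps forced after it.
Everything else can be placed before dilution in some valid order, so dilution can sit as late as position 9 − 4 = 5.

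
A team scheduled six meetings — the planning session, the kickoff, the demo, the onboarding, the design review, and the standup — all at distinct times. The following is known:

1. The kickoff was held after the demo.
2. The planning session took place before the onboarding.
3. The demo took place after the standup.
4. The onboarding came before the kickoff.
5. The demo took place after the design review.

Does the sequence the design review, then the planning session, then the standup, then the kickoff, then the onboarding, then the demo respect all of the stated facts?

The constraints require the onboarding before the kickoff, but in the proposed sequence the kickoff appears ahead of the onboarding. That one violation is enough.

no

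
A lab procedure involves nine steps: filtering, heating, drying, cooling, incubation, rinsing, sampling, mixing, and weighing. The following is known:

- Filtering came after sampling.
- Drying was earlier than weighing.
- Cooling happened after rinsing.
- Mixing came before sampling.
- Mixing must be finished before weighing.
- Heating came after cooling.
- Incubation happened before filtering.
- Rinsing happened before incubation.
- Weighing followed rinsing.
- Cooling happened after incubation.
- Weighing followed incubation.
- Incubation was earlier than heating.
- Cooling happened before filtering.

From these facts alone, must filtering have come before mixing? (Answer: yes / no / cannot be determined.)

no

Tracing the constraints gives mixing → sampling → filtering, so mixing must come before filtering.
That means filtering cannot be before mixing.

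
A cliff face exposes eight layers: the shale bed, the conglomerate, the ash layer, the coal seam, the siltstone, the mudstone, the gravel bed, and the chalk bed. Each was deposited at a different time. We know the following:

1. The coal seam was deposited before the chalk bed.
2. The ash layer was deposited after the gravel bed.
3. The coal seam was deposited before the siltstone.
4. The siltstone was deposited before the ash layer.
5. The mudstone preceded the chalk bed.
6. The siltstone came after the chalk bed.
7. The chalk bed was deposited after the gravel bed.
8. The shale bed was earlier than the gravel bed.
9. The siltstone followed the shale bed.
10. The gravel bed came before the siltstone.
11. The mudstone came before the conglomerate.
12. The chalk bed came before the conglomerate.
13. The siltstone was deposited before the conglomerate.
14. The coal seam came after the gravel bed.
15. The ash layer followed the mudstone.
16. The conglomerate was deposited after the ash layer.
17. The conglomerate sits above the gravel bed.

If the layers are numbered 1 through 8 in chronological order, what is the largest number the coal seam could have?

The coal seam must come before the ash layer, the chalk bed, the conglomerate, and the siltstone — 4 layers forced after it.
Everything else can be placed before the coal seam in some valid order, so the coal seam can sit as late as position 8 − 4 = 4.

4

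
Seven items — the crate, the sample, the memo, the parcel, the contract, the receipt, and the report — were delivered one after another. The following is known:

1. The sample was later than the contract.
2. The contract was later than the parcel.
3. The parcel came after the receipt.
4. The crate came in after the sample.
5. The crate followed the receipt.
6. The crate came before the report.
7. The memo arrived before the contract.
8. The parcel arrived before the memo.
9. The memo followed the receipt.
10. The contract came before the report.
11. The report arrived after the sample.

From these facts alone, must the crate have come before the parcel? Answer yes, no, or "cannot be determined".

Tracing the constraints gives the parcel → the contract → the sample → the crate, so the parcel must come before the crate.
That means the crate cannot be before the parcel.

no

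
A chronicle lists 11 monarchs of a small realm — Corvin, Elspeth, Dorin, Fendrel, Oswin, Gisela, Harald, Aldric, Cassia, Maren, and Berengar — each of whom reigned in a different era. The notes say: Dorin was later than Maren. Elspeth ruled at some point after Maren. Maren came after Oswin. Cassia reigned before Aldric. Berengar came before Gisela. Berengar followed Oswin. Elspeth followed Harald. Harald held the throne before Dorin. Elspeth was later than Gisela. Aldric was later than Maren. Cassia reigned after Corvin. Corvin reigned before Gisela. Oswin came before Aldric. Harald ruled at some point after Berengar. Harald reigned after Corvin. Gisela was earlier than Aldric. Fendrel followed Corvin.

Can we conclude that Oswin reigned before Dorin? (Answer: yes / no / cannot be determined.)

Chain the constraints: Oswin → Maren → Dorin. Each link is directly stated, so Oswin comes before Dorin.

yes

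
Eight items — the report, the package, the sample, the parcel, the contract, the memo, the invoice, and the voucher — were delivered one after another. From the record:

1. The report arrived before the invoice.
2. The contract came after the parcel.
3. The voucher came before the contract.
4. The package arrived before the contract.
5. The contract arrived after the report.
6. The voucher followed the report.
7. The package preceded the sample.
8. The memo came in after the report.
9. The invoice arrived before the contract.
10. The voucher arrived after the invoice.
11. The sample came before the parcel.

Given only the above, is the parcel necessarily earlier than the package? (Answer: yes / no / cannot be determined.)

Tracing the constraints gives the package → the sample → the parcel, so the package must come before the parcel.
That means the parcel cannot be before the package.

no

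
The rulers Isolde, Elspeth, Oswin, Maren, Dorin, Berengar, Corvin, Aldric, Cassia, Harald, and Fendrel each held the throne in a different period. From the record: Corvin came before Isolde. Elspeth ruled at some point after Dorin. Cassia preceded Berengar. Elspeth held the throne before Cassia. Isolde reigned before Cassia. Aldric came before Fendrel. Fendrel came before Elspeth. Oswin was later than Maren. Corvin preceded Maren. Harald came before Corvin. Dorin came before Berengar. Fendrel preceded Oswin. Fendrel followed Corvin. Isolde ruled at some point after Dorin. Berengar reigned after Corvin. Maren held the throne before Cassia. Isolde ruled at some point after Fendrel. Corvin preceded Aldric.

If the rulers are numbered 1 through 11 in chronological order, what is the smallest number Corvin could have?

Harald must come before Corvin — 1 forced predecessor.
Nothing else is forced ahead of Corvin, so their earliest slot is position 1 + 1 = 2.

2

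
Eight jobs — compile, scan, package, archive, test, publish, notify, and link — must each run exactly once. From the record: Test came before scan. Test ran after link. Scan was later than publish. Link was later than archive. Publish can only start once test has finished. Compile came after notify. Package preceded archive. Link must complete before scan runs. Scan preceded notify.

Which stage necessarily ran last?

compile

Every other stage has a chain of constraints placing it before compile, so compile is last.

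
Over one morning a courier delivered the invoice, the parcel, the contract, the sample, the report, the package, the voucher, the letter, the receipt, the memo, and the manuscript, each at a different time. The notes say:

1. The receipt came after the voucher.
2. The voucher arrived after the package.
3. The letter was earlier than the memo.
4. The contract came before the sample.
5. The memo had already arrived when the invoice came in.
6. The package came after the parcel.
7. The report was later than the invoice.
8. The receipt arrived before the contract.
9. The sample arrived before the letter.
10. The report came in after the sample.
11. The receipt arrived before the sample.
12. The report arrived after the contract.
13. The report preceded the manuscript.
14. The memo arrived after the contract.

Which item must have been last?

Every other item has a chain of constraints placing it before the manuscript, so the manuscript is last.

the manuscript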